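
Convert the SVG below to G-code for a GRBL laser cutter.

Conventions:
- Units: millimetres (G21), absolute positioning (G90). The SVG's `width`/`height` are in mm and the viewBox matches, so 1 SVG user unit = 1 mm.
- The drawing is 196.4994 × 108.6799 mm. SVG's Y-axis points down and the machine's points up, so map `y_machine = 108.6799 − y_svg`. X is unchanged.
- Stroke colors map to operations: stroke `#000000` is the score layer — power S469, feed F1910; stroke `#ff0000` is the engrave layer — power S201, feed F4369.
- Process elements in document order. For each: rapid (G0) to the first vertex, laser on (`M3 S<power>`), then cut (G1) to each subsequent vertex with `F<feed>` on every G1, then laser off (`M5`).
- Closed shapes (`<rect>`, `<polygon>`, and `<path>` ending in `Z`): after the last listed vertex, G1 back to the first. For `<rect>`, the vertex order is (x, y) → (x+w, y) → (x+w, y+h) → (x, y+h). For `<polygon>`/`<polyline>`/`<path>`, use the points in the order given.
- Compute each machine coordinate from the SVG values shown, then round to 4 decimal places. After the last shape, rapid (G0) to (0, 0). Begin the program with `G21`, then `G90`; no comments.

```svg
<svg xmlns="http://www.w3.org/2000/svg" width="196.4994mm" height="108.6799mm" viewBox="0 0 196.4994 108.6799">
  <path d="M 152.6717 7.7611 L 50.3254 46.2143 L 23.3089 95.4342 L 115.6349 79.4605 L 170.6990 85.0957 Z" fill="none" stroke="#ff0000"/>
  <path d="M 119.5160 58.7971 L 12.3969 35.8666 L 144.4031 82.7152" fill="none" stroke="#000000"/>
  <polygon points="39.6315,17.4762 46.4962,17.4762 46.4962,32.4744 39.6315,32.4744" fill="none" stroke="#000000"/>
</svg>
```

Since the viewBox matches the mm dimensions, user units are millimetres directly. The only transform is the Y-flip y_m = 108.6799 − y_svg.

Shape 1 is a closed polygon drawn with `<path>`. Its stroke #ff0000 means engrave at S201, F4369. After flipping Y the toolpath is (152.6717,100.9188) → (50.3254,62.4656) → (23.3089,13.2457) → (115.6349,29.2194) → (170.6990,23.5842) → (152.6717,100.9188), returning to the start.

Shape 2 is a open polyline drawn with `<path>`. Its stroke #000000 means score at S469, F1910. After flipping Y the toolpath is (119.5160,49.8828) → (12.3969,72.8133) → (144.4031,25.9647).

Shape 3 is a rectangle drawn with `<polygon>`. Its stroke #000000 means score at S469, F1910. After flipping Y the toolpath is (39.6315,91.2037) → (46.4962,91.2037) → (46.4962,76.2055) → (39.6315,76.2055) → (39.6315,91.2037), returning to the start.

G21
G90
G0 X152.6717 Y100.9188
M3 S201
G1 X50.3254 Y62.4656 F4369
G1 X23.3089 Y13.2457 F4369
G1 X115.6349 Y29.2194 F4369
G1 X170.6990 Y23.5842 F4369
G1 X152.6717 Y100.9188 F4369
M5
G0 X119.5160 Y49.8828
M3 S469
G1 X12.3969 Y72.8133 F1910
G1 X144.4031 Y25.9647 F1910
M5
G0 X39.6315 Y91.2037
M3 S469
G1 X46.4962 Y91.2037 F1910
G1 X46.4962 Y76.2055 F1910
G1 X39.6315 Y76.2055 F1910
G1 X39.6315 Y91.2037 F1910
M5
G0 X0.0000 Y0.0000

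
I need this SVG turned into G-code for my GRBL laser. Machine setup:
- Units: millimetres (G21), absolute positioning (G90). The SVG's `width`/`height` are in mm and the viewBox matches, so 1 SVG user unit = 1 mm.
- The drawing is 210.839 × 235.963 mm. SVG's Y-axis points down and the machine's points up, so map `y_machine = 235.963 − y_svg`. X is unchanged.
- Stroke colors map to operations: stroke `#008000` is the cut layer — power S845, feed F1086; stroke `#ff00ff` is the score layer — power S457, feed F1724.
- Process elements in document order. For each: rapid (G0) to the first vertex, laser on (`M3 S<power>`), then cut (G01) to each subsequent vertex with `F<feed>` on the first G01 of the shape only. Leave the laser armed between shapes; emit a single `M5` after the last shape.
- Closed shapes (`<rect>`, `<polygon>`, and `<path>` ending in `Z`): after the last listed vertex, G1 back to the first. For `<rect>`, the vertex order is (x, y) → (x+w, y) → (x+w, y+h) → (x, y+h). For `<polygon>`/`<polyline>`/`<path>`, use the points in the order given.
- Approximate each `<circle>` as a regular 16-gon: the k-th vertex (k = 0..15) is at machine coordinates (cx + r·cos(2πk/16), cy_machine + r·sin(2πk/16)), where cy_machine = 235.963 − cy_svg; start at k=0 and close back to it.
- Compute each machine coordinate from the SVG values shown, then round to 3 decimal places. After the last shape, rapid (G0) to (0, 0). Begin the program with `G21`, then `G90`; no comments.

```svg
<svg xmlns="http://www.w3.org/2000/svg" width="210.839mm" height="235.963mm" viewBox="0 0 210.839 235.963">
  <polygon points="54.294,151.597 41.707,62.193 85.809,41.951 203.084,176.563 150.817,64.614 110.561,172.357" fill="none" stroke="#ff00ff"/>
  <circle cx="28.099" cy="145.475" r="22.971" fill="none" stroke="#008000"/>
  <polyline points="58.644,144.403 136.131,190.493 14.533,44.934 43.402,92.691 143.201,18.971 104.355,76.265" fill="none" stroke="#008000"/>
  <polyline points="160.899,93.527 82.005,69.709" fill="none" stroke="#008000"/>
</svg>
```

viewBox `0 0 210.839 235.963` with mm width/height → 1 unit = 1 mm. Flip: y_m = 235.963 − y_svg.

**Shape 1** — `<polygon>` closed polygon, stroke `#ff00ff` → score (S457, F1724). Machine vertices: (54.294,84.366) → (41.707,173.770) → (85.809,194.012) → (203.084,59.400) → (150.817,171.349) → (110.561,63.606) → (54.294,84.366). Closed: final G1 returns to the first vertex.

**Shape 2** — `<circle>` circle, stroke `#008000` → cut (S845, F1086). Machine vertices: (51.070,90.488) → (49.321,99.279) → (44.342,106.731) → (36.890,111.710) → (28.099,113.459) → (19.308,111.710) → (11.856,106.731) → (6.877,99.279) → (5.128,90.488) → (6.877,81.697) → (11.856,74.245) → (19.308,69.266) → (28.099,67.517) → (36.890,69.266) → (44.342,74.245) → (49.321,81.697) → (51.070,90.488). Closed: final G1 returns to the first vertex.

**Shape 3** — `<polyline>` open polyline, stroke `#008000` → cut (S845, F1086). Machine vertices: (58.644,91.560) → (136.131,45.470) → (14.533,191.029) → (43.402,143.272) → (143.201,216.992) → (104.355,159.698). Open path.

**Shape 4** — `<polyline>` line segment, stroke `#008000` → cut (S845, F1086). Machine vertices: (160.899,142.436) → (82.005,166.254). Open path.

G21
G90
G0 X54.294 Y84.366
M3 S457
G01 X41.707 Y173.770 F1724
G01 X85.809 Y194.012
G01 X203.084 Y59.400
G01 X150.817 Y171.349
G01 X110.561 Y63.606
G01 X54.294 Y84.366
G0 X51.070 Y90.488
M3 S845
G01 X49.321 Y99.279 F1086
G01 X44.342 Y106.731
G01 X36.890 Y111.710
G01 X28.099 Y113.459
G01 X19.308 Y111.710
G01 X11.856 Y106.731
G01 X6.877 Y99.279
G01 X5.128 Y90.488
G01 X6.877 Y81.697
G01 X11.856 Y74.245
G01 X19.308 Y69.266
G01 X28.099 Y67.517
G01 X36.890 Y69.266
G01 X44.342 Y74.245
G01 X49.321 Y81.697
G01 X51.070 Y90.488
G0 X58.644 Y91.560
M3 S845
G01 X136.131 Y45.470 F1086
G01 X14.533 Y191.029
G01 X43.402 Y143.272
G01 X143.201 Y216.992
G01 X104.355 Y159.698
G0 X160.899 Y142.436
M3 S845
G01 X82.005 Y166.254 F1086
M5
G0 X0.000 Y0.000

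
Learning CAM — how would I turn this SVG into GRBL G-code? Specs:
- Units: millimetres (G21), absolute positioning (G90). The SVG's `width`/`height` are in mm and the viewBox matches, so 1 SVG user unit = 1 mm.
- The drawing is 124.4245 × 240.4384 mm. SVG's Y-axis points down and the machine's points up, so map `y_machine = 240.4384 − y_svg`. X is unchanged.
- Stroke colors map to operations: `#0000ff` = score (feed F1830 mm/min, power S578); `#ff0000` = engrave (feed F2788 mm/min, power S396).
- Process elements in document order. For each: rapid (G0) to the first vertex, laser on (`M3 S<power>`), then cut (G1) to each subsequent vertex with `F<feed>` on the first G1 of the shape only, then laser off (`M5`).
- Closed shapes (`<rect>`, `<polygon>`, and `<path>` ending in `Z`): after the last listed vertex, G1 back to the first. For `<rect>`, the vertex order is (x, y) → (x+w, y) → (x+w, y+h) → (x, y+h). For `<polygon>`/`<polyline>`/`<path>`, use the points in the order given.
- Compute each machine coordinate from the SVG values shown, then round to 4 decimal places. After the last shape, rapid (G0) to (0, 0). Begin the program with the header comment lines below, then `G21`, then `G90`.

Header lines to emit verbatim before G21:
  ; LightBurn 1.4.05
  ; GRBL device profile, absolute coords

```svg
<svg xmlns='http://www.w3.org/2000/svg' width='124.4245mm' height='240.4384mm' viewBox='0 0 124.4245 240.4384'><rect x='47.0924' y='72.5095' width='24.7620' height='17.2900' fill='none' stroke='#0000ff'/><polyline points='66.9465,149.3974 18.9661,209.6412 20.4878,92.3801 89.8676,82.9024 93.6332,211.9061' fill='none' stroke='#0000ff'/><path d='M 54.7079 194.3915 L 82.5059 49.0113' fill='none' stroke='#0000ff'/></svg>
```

; LightBurn 1.4.05
; GRBL device profile, absolute coords
G21
G90
G0 X47.0924 Y167.9289
M3 S578
G1 X71.8544 Y167.9289 F1830
G1 X71.8544 Y150.6389
G1 X47.0924 Y150.6389
G1 X47.0924 Y167.9289
M5
G0 X66.9465 Y91.0410
M3 S578
G1 X18.9661 Y30.7972 F1830
G1 X20.4878 Y148.0583
G1 X89.8676 Y157.5360
G1 X93.6332 Y28.5323
M5
G0 X54.7079 Y46.0469
M3 S578
G1 X82.5059 Y191.4271 F1830
M5
G0 X0.0000 Y0.0000

viewBox `0 0 124.4245 240.4384` with mm width/height → 1 unit = 1 mm. Flip: y_m = 240.4384 − y_svg.

**Shape 1** — `<rect>` rectangle, stroke `#0000ff` → score (S578, F1830). Machine vertices: (47.0924,167.9289) → (71.8544,167.9289) → (71.8544,150.6389) → (47.0924,150.6389) → (47.0924,167.9289). Closed: final G1 returns to the first vertex.

**Shape 2** — `<polyline>` open polyline, stroke `#0000ff` → score (S578, F1830). Machine vertices: (66.9465,91.0410) → (18.9661,30.7972) → (20.4878,148.0583) → (89.8676,157.5360) → (93.6332,28.5323). Open path.

**Shape 3** — `<path>` line segment, stroke `#0000ff` → score (S578, F1830). Machine vertices: (54.7079,46.0469) → (82.5059,191.4271). Open path.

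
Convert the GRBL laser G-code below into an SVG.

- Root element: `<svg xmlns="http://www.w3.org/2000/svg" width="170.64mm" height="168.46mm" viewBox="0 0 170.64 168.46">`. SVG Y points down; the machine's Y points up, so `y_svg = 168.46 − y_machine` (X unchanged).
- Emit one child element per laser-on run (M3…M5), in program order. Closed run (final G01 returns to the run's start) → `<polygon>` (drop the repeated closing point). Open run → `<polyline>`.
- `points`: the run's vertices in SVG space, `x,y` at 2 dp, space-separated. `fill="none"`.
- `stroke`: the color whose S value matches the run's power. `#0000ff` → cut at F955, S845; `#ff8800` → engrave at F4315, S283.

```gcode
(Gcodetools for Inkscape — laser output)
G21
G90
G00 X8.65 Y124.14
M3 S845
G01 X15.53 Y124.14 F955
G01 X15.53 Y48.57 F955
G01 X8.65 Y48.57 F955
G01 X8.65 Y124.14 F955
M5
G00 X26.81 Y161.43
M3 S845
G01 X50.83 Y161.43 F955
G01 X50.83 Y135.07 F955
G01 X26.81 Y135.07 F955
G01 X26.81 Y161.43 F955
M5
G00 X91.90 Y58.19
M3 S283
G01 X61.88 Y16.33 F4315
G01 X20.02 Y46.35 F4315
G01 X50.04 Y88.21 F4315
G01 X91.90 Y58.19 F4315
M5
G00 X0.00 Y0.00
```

y_svg = 168.46 − y_m.

[1] S845→`#0000ff` (cut); closed run; points: 8.65,44.32 15.53,44.32 15.53,119.89 8.65,119.89

[2] S845→`#0000ff` (cut); closed run; points: 26.81,7.03 50.83,7.03 50.83,33.39 26.81,33.39

[3] S283→`#ff8800` (engrave); closed run; points: 91.90,110.27 61.88,152.13 20.02,122.11 50.04,80.25

<svg xmlns="http://www.w3.org/2000/svg" width="170.64mm" height="168.46mm" viewBox="0 0 170.64 168.46">
  <polygon points="8.65,44.32 15.53,44.32 15.53,119.89 8.65,119.89" fill="none" stroke="#0000ff"/>
  <polygon points="26.81,7.03 50.83,7.03 50.83,33.39 26.81,33.39" fill="none" stroke="#0000ff"/>
  <polygon points="91.90,110.27 61.88,152.13 20.02,122.11 50.04,80.25" fill="none" stroke="#ff8800"/>
</svg>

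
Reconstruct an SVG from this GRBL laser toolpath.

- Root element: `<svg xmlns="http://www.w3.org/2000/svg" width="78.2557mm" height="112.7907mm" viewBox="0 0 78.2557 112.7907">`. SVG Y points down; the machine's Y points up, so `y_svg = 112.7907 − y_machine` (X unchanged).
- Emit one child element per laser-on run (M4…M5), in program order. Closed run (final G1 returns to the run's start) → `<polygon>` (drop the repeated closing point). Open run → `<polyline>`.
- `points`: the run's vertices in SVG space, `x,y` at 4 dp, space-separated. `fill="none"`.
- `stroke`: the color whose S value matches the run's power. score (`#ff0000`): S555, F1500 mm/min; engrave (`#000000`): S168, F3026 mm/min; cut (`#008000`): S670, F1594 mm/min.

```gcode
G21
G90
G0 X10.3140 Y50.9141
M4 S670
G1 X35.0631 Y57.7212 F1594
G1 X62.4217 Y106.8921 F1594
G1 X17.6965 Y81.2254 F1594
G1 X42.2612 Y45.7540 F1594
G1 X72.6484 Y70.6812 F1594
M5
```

<svg xmlns="http://www.w3.org/2000/svg" width="78.2557mm" height="112.7907mm" viewBox="0 0 78.2557 112.7907">
  <polyline points="10.3140,61.8766 35.0631,55.0695 62.4217,5.8986 17.6965,31.5653 42.2612,67.0367 72.6484,42.1095" fill="none" stroke="#008000"/>
</svg>

Each laser-on run becomes one SVG element. Flip Y back into SVG space with y_svg = 112.7907 − y_machine. Every run uses S670, so all elements get stroke `#008000` (cut).

Run 1: The run is open, so emit a `<polyline>` with points (Y-flipped): 10.3140,61.8766 35.0631,55.0695 62.4217,5.8986 17.6965,31.5653 42.2612,67.0367 72.6484,42.1095.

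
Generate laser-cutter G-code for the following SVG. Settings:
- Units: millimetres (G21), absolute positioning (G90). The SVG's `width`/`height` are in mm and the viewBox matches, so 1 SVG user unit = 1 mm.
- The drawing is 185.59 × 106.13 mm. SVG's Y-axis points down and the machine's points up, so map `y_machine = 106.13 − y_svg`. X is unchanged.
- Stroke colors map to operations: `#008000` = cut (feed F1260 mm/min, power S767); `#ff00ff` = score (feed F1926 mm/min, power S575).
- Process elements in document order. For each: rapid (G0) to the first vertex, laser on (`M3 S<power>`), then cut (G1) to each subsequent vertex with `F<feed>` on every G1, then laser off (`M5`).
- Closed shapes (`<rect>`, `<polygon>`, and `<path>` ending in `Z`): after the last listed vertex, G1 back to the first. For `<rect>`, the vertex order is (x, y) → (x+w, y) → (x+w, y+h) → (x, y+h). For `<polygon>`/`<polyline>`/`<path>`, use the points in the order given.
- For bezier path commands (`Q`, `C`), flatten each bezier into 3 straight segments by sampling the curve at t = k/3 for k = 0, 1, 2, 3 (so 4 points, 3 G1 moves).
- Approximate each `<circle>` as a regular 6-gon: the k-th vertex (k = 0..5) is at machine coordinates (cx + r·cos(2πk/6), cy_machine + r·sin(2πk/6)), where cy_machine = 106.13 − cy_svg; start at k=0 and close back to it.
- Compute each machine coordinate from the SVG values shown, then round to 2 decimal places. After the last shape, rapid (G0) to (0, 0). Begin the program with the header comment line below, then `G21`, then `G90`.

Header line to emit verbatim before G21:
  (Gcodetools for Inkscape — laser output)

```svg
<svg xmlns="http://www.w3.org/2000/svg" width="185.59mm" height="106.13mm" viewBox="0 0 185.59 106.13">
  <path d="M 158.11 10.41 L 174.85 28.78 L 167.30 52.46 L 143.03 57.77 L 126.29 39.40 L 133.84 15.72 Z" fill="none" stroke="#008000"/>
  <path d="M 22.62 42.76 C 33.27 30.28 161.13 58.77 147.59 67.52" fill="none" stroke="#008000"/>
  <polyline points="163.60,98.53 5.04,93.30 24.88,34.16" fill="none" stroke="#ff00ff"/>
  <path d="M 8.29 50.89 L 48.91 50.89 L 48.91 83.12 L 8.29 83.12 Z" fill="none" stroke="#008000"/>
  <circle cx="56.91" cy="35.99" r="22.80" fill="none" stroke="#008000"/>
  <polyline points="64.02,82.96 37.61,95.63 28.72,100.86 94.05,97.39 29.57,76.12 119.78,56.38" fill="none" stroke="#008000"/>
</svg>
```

Since the viewBox matches the mm dimensions, user units are millimetres directly. The only transform is the Y-flip y_m = 106.13 − y_svg.

Shape 1 is a regular polygon drawn with `<path>`. Its stroke #008000 means cut at S767, F1260. After flipping Y the toolpath is (158.11,95.72) → (174.85,77.35) → (167.30,53.67) → (143.03,48.36) → (126.29,66.73) → (133.84,90.41) → (158.11,95.72), returning to the start.

Shape 2 is a cubic bezier drawn with `<path>`. Its stroke #008000 means cut at S767, F1260. After flipping Y the toolpath is (22.62,63.37) → (62.76,64.44) → (123.57,51.69) → (147.59,38.61).

Shape 3 is a open polyline drawn with `<polyline>`. Its stroke #ff00ff means score at S575, F1926. After flipping Y the toolpath is (163.60,7.60) → (5.04,12.83) → (24.88,71.97).

Shape 4 is a rectangle drawn with `<path>`. Its stroke #008000 means cut at S767, F1260. After flipping Y the toolpath is (8.29,55.24) → (48.91,55.24) → (48.91,23.01) → (8.29,23.01) → (8.29,55.24), returning to the start.

Shape 5 is a circle drawn with `<circle>`. Its stroke #008000 means cut at S767, F1260. After flipping Y the toolpath is (79.71,70.14) → (68.31,89.89) → (45.51,89.89) → (34.11,70.14) → (45.51,50.39) → (68.31,50.39) → (79.71,70.14), returning to the start.

Shape 6 is a open polyline drawn with `<polyline>`. Its stroke #008000 means cut at S767, F1260. After flipping Y the toolpath is (64.02,23.17) → (37.61,10.50) → (28.72,5.27) → (94.05,8.74) → (29.57,30.01) → (119.78,49.75).

(Gcodetools for Inkscape — laser output)
G21
G90
G0 X158.11 Y95.72
M3 S767
G1 X174.85 Y77.35 F1260
G1 X167.30 Y53.67 F1260
G1 X143.03 Y48.36 F1260
G1 X126.29 Y66.73 F1260
G1 X133.84 Y90.41 F1260
G1 X158.11 Y95.72 F1260
M5
G0 X22.62 Y63.37
M3 S767
G1 X62.76 Y64.44 F1260
G1 X123.57 Y51.69 F1260
G1 X147.59 Y38.61 F1260
M5
G0 X163.60 Y7.60
M3 S575
G1 X5.04 Y12.83 F1926
G1 X24.88 Y71.97 F1926
M5
G0 X8.29 Y55.24
M3 S767
G1 X48.91 Y55.24 F1260
G1 X48.91 Y23.01 F1260
G1 X8.29 Y23.01 F1260
G1 X8.29 Y55.24 F1260
M5
G0 X79.71 Y70.14
M3 S767
G1 X68.31 Y89.89 F1260
G1 X45.51 Y89.89 F1260
G1 X34.11 Y70.14 F1260
G1 X45.51 Y50.39 F1260
G1 X68.31 Y50.39 F1260
G1 X79.71 Y70.14 F1260
M5
G0 X64.02 Y23.17
M3 S767
G1 X37.61 Y10.50 F1260
G1 X28.72 Y5.27 F1260
G1 X94.05 Y8.74 F1260
G1 X29.57 Y30.01 F1260
G1 X119.78 Y49.75 F1260
M5
G0 X0.00 Y0.00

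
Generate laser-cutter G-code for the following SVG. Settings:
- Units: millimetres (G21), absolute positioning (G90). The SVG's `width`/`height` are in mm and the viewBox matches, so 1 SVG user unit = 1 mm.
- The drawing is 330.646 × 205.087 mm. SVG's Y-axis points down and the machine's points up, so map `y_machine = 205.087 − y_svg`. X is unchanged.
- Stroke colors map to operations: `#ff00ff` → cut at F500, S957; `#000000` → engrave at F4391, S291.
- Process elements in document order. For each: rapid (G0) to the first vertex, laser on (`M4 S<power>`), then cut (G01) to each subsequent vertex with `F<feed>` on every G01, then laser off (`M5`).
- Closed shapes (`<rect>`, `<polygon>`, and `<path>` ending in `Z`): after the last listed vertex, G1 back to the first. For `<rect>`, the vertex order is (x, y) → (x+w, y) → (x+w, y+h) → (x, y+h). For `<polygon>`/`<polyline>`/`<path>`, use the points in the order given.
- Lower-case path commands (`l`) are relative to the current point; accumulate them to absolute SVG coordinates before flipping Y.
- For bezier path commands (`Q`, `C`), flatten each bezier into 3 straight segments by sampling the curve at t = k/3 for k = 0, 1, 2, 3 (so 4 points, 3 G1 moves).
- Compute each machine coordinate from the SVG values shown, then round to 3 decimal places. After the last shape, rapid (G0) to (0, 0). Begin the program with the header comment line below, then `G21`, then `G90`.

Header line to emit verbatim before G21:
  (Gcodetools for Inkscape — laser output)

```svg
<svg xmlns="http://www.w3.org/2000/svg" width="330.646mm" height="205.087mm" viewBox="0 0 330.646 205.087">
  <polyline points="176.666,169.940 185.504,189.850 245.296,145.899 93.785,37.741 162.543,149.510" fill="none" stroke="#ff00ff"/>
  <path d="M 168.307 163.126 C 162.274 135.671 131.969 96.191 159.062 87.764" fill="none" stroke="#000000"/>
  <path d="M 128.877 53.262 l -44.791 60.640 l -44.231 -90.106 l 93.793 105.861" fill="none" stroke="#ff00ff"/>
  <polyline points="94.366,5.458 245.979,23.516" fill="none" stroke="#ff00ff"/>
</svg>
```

1 u = 1 mm; y_m = 205.087 − y.

[1] `<polyline>` open polyline, #ff00ff→cut S957 F500: (176.666,35.147) → (185.504,15.237) → (245.296,59.188) → (93.785,167.346) → (162.543,55.577)

[2] `<path>` cubic bezier, #000000→engrave S291 F4391: (168.307,41.961) → (157.208,71.829) → (148.077,100.140) → (159.062,117.323)

[3] `<path>` open polyline, #ff00ff→cut S957 F500: (128.877,151.825) → (84.086,91.185) → (39.855,181.291) → (133.648,75.430)

[4] `<polyline>` line segment, #ff00ff→cut S957 F500: (94.366,199.629) → (245.979,181.571)

(Gcodetools for Inkscape — laser output)
G21
G90
G0 X176.666 Y35.147
M4 S957
G01 X185.504 Y15.237 F500
G01 X245.296 Y59.188 F500
G01 X93.785 Y167.346 F500
G01 X162.543 Y55.577 F500
M5
G0 X168.307 Y41.961
M4 S291
G01 X157.208 Y71.829 F4391
G01 X148.077 Y100.140 F4391
G01 X159.062 Y117.323 F4391
M5
G0 X128.877 Y151.825
M4 S957
G01 X84.086 Y91.185 F500
G01 X39.855 Y181.291 F500
G01 X133.648 Y75.430 F500
M5
G0 X94.366 Y199.629
M4 S957
G01 X245.979 Y181.571 F500
M5
G0 X0.000 Y0.000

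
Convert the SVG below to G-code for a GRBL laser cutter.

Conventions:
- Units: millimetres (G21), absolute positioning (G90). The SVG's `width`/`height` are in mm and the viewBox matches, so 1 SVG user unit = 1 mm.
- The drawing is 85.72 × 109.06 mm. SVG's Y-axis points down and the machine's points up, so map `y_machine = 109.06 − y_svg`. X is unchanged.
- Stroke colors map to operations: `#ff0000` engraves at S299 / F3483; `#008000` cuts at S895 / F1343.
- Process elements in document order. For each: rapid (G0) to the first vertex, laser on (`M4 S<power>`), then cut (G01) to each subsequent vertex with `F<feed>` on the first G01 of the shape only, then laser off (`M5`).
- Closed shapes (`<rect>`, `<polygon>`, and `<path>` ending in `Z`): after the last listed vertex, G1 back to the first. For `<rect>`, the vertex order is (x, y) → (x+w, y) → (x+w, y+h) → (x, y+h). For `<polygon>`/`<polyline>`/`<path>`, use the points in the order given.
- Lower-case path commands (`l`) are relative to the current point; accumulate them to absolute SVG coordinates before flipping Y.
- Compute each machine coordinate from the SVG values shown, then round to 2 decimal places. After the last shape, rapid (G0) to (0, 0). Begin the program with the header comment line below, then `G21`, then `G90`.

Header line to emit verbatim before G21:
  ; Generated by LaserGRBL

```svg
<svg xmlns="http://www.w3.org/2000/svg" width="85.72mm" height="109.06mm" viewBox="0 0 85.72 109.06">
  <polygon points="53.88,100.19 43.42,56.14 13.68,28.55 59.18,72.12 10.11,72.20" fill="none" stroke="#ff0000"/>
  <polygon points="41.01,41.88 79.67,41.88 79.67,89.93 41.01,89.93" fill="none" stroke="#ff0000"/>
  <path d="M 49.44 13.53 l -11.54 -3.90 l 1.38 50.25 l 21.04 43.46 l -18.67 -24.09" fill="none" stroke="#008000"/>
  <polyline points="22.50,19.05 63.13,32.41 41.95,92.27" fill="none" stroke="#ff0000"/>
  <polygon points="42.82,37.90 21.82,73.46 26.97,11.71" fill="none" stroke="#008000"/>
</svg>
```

Since the viewBox matches the mm dimensions, user units are millimetres directly. The only transform is the Y-flip y_m = 109.06 − y_svg.

Shape 1 is a closed polygon drawn with `<polygon>`. Its stroke #ff0000 means engrave at S299, F3483. After flipping Y the toolpath is (53.88,8.87) → (43.42,52.92) → (13.68,80.51) → (59.18,36.94) → (10.11,36.86) → (53.88,8.87), returning to the start.

Shape 2 is a rectangle drawn with `<polygon>`. Its stroke #ff0000 means engrave at S299, F3483. After flipping Y the toolpath is (41.01,67.18) → (79.67,67.18) → (79.67,19.13) → (41.01,19.13) → (41.01,67.18), returning to the start.

Shape 3 is a open polyline drawn with `<path>`. Its stroke #008000 means cut at S895, F1343. After flipping Y the toolpath is (49.44,95.53) → (37.90,99.43) → (39.28,49.18) → (60.32,5.72) → (41.65,29.81).

Shape 4 is a open polyline drawn with `<polyline>`. Its stroke #ff0000 means engrave at S299, F3483. After flipping Y the toolpath is (22.50,90.01) → (63.13,76.65) → (41.95,16.79).

Shape 5 is a closed polygon drawn with `<polygon>`. Its stroke #008000 means cut at S895, F1343. After flipping Y the toolpath is (42.82,71.16) → (21.82,35.60) → (26.97,97.35) → (42.82,71.16), returning to the start.

; Generated by LaserGRBL
G21
G90
G0 X53.88 Y8.87
M4 S299
G01 X43.42 Y52.92 F3483
G01 X13.68 Y80.51
G01 X59.18 Y36.94
G01 X10.11 Y36.86
G01 X53.88 Y8.87
M5
G0 X41.01 Y67.18
M4 S299
G01 X79.67 Y67.18 F3483
G01 X79.67 Y19.13
G01 X41.01 Y19.13
G01 X41.01 Y67.18
M5
G0 X49.44 Y95.53
M4 S895
G01 X37.90 Y99.43 F1343
G01 X39.28 Y49.18
G01 X60.32 Y5.72
G01 X41.65 Y29.81
M5
G0 X22.50 Y90.01
M4 S299
G01 X63.13 Y76.65 F3483
G01 X41.95 Y16.79
M5
G0 X42.82 Y71.16
M4 S895
G01 X21.82 Y35.60 F1343
G01 X26.97 Y97.35
G01 X42.82 Y71.16
M5
G0 X0.00 Y0.00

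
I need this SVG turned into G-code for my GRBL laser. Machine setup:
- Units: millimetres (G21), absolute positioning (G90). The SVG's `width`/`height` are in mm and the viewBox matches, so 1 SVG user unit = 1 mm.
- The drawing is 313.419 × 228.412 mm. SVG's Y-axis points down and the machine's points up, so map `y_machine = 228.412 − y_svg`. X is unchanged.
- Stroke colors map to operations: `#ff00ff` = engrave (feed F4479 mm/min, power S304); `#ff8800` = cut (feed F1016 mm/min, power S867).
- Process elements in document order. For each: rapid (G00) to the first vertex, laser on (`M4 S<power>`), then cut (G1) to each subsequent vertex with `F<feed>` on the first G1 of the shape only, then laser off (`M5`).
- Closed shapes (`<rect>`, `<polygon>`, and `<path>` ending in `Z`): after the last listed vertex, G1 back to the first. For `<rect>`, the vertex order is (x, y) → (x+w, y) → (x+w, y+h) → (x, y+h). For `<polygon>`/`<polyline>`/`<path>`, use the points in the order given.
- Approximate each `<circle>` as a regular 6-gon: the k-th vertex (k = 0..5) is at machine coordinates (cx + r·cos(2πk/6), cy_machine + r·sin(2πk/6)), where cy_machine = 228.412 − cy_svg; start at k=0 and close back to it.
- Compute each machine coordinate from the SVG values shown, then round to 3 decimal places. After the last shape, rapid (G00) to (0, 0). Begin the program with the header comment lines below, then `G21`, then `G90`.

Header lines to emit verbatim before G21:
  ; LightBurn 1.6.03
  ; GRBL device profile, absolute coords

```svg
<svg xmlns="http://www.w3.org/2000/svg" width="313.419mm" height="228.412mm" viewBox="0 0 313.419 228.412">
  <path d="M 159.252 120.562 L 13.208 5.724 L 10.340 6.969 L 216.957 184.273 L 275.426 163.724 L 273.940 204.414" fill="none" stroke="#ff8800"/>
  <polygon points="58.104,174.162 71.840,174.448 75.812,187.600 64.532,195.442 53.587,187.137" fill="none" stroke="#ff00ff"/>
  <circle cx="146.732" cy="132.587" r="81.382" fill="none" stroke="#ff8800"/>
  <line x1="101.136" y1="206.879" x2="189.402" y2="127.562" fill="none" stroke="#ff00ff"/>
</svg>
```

; LightBurn 1.6.03
; GRBL device profile, absolute coords
G21
G90
G00 X159.252 Y107.850
M4 S867
G1 X13.208 Y222.688 F1016
G1 X10.340 Y221.443
G1 X216.957 Y44.139
G1 X275.426 Y64.688
G1 X273.940 Y23.998
M5
G00 X58.104 Y54.250
M4 S304
G1 X71.840 Y53.964 F4479
G1 X75.812 Y40.812
G1 X64.532 Y32.970
G1 X53.587 Y41.275
G1 X58.104 Y54.250
M5
G00 X228.114 Y95.825
M4 S867
G1 X187.423 Y166.304 F1016
G1 X106.041 Y166.304
G1 X65.350 Y95.825
G1 X106.041 Y25.346
G1 X187.423 Y25.346
G1 X228.114 Y95.825
M5
G00 X101.136 Y21.533
M4 S304
G1 X189.402 Y100.850 F4479
M5
G00 X0.000 Y0.000

Since the viewBox matches the mm dimensions, user units are millimetres directly. The only transform is the Y-flip y_m = 228.412 − y_svg.

Shape 1 is a open polyline drawn with `<path>`. Its stroke #ff8800 means cut at S867, F1016. After flipping Y the toolpath is (159.252,107.850) → (13.208,222.688) → (10.340,221.443) → (216.957,44.139) → (275.426,64.688) → (273.940,23.998).

Shape 2 is a regular polygon drawn with `<polygon>`. Its stroke #ff00ff means engrave at S304, F4479. After flipping Y the toolpath is (58.104,54.250) → (71.840,53.964) → (75.812,40.812) → (64.532,32.970) → (53.587,41.275) → (58.104,54.250), returning to the start.

Shape 3 is a circle drawn with `<circle>`. Its stroke #ff8800 means cut at S867, F1016. After flipping Y the toolpath is (228.114,95.825) → (187.423,166.304) → (106.041,166.304) → (65.350,95.825) → (106.041,25.346) → (187.423,25.346) → (228.114,95.825), returning to the start.

Shape 4 is a line segment drawn with `<line>`. Its stroke #ff00ff means engrave at S304, F4479. After flipping Y the toolpath is (101.136,21.533) → (189.402,100.850).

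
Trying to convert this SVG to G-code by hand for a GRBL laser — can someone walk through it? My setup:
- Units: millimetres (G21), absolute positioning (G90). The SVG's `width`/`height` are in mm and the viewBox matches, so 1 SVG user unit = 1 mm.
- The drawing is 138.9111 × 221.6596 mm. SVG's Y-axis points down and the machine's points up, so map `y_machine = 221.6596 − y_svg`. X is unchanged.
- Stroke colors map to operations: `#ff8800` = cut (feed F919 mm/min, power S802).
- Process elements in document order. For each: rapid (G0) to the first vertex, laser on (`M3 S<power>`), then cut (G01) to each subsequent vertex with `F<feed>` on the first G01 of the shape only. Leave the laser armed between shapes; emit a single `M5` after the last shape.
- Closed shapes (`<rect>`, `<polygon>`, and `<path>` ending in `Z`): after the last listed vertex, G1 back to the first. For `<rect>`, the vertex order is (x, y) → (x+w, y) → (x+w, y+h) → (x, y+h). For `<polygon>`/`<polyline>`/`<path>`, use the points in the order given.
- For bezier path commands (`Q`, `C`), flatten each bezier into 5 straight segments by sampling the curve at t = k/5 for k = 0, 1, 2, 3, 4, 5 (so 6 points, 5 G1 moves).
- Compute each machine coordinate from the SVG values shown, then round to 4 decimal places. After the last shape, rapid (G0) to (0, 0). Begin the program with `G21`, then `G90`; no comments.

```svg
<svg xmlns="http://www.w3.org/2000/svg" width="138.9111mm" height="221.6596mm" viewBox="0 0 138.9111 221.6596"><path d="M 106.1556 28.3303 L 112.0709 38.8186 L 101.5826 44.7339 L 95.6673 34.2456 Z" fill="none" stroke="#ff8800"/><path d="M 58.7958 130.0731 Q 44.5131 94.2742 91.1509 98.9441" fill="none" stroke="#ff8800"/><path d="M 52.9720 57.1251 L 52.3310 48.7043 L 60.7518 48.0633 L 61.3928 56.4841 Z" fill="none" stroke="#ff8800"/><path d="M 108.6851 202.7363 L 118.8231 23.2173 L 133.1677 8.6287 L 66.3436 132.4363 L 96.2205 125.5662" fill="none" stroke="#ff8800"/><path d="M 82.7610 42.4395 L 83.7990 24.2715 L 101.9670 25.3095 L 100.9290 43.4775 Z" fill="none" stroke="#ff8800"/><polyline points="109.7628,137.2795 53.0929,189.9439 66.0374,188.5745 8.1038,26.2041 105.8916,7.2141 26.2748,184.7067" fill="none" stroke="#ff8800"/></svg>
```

Since the viewBox matches the mm dimensions, user units are millimetres directly. The only transform is the Y-flip y_m = 221.6596 − y_svg.

Shape 1 is a regular polygon drawn with `<path>`. Its stroke #ff8800 means cut at S802, F919. After flipping Y the toolpath is (106.1556,193.3293) → (112.0709,182.8410) → (101.5826,176.9257) → (95.6673,187.4140) → (106.1556,193.3293), returning to the start.

Shape 2 is a quadratic bezier drawn with `<path>`. Its stroke #ff8800 means cut at S802, F919. After flipping Y the toolpath is (58.7958,91.5865) → (55.5195,104.2873) → (57.1169,113.7506) → (63.5879,119.9764) → (74.9326,122.9647) → (91.1509,122.7155).

Shape 3 is a regular polygon drawn with `<path>`. Its stroke #ff8800 means cut at S802, F919. After flipping Y the toolpath is (52.9720,164.5345) → (52.3310,172.9553) → (60.7518,173.5963) → (61.3928,165.1755) → (52.9720,164.5345), returning to the start.

Shape 4 is a open polyline drawn with `<path>`. Its stroke #ff8800 means cut at S802, F919. After flipping Y the toolpath is (108.6851,18.9233) → (118.8231,198.4423) → (133.1677,213.0309) → (66.3436,89.2233) → (96.2205,96.0934).

Shape 5 is a regular polygon drawn with `<path>`. Its stroke #ff8800 means cut at S802, F919. After flipping Y the toolpath is (82.7610,179.2201) → (83.7990,197.3881) → (101.9670,196.3501) → (100.9290,178.1821) → (82.7610,179.2201), returning to the start.

Shape 6 is a open polyline drawn with `<polyline>`. Its stroke #ff8800 means cut at S802, F919. After flipping Y the toolpath is (109.7628,84.3801) → (53.0929,31.7157) → (66.0374,33.0851) → (8.1038,195.4555) → (105.8916,214.4455) → (26.2748,36.9529).

G21
G90
G0 X106.1556 Y193.3293
M3 S802
G01 X112.0709 Y182.8410 F919
G01 X101.5826 Y176.9257
G01 X95.6673 Y187.4140
G01 X106.1556 Y193.3293
G0 X58.7958 Y91.5865
M3 S802
G01 X55.5195 Y104.2873 F919
G01 X57.1169 Y113.7506
G01 X63.5879 Y119.9764
G01 X74.9326 Y122.9647
G01 X91.1509 Y122.7155
G0 X52.9720 Y164.5345
M3 S802
G01 X52.3310 Y172.9553 F919
G01 X60.7518 Y173.5963
G01 X61.3928 Y165.1755
G01 X52.9720 Y164.5345
G0 X108.6851 Y18.9233
M3 S802
G01 X118.8231 Y198.4423 F919
G01 X133.1677 Y213.0309
G01 X66.3436 Y89.2233
G01 X96.2205 Y96.0934
G0 X82.7610 Y179.2201
M3 S802
G01 X83.7990 Y197.3881 F919
G01 X101.9670 Y196.3501
G01 X100.9290 Y178.1821
G01 X82.7610 Y179.2201
G0 X109.7628 Y84.3801
M3 S802
G01 X53.0929 Y31.7157 F919
G01 X66.0374 Y33.0851
G01 X8.1038 Y195.4555
G01 X105.8916 Y214.4455
G01 X26.2748 Y36.9529
M5
G0 X0.0000 Y0.0000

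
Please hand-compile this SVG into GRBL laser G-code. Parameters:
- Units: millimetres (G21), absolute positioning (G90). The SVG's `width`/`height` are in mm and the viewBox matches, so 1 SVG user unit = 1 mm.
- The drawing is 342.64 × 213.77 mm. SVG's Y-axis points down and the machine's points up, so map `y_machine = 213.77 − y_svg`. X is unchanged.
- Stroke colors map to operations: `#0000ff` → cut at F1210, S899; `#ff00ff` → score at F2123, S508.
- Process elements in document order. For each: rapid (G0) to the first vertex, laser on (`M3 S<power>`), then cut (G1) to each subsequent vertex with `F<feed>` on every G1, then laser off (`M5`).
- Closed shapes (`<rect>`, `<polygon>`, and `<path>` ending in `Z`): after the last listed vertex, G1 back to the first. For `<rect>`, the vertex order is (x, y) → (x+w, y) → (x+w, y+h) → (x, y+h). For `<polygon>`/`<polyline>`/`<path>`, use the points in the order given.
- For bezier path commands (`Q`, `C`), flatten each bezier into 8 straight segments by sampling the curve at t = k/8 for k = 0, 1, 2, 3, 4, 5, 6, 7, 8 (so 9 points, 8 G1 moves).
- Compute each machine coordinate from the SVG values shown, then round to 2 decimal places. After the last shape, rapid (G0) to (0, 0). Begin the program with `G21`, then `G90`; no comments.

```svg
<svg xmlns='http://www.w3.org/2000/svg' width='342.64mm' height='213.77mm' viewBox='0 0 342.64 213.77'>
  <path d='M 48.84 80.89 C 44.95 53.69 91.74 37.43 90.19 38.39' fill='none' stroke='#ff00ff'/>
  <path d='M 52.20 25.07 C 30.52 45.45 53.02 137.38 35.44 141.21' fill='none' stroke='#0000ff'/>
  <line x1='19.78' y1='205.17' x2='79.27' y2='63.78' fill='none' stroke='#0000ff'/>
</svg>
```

1 u = 1 mm; y_m = 213.77 − y.

[1] `<path>` cubic bezier, #ff00ff→score S508 F2123: (48.84,132.88) → (49.56,142.55) → (53.88,151.13) → (60.62,158.53) → (68.64,164.69) → (76.76,169.53) → (83.84,172.97) → (88.70,174.95) → (90.19,175.38)

[2] `<path>` cubic bezier, #0000ff→cut S899 F1210: (52.20,188.70) → (45.98,178.02) → (42.91,162.49) → (42.01,144.01) → (42.28,124.42) → (42.75,105.62) → (42.43,89.46) → (40.32,77.81) → (35.44,72.56)

[3] `<line>` line segment, #0000ff→cut S899 F1210: (19.78,8.60) → (79.27,149.99)

G21
G90
G0 X48.84 Y132.88
M3 S508
G1 X49.56 Y142.55 F2123
G1 X53.88 Y151.13 F2123
G1 X60.62 Y158.53 F2123
G1 X68.64 Y164.69 F2123
G1 X76.76 Y169.53 F2123
G1 X83.84 Y172.97 F2123
G1 X88.70 Y174.95 F2123
G1 X90.19 Y175.38 F2123
M5
G0 X52.20 Y188.70
M3 S899
G1 X45.98 Y178.02 F1210
G1 X42.91 Y162.49 F1210
G1 X42.01 Y144.01 F1210
G1 X42.28 Y124.42 F1210
G1 X42.75 Y105.62 F1210
G1 X42.43 Y89.46 F1210
G1 X40.32 Y77.81 F1210
G1 X35.44 Y72.56 F1210
M5
G0 X19.78 Y8.60
M3 S899
G1 X79.27 Y149.99 F1210
M5
G0 X0.00 Y0.00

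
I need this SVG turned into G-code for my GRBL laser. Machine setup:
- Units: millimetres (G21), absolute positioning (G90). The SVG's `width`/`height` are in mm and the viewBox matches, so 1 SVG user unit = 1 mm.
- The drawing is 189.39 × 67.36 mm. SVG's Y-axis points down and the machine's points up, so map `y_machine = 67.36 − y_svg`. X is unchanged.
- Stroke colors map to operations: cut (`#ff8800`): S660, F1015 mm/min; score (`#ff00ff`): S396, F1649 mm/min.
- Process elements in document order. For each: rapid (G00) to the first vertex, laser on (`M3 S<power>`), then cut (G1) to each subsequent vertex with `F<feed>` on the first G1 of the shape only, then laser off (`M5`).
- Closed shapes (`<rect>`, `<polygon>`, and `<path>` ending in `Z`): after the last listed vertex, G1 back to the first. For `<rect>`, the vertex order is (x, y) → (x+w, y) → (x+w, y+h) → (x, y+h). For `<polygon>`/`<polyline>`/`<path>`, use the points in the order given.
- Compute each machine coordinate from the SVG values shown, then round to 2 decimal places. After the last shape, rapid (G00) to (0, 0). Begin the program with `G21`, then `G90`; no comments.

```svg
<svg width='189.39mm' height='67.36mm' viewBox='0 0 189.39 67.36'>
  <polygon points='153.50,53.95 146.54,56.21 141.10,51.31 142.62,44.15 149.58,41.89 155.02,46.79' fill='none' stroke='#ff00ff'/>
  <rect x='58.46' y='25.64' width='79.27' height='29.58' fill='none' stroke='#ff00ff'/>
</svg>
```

G21
G90
G00 X153.50 Y13.41
M3 S396
G1 X146.54 Y11.15 F1649
G1 X141.10 Y16.05
G1 X142.62 Y23.21
G1 X149.58 Y25.47
G1 X155.02 Y20.57
G1 X153.50 Y13.41
M5
G00 X58.46 Y41.72
M3 S396
G1 X137.73 Y41.72 F1649
G1 X137.73 Y12.14
G1 X58.46 Y12.14
G1 X58.46 Y41.72
M5
G00 X0.00 Y0.00

viewBox `0 0 189.39 67.36` with mm width/height → 1 unit = 1 mm. Flip: y_m = 67.36 − y_svg.

**Shape 1** — `<polygon>` regular polygon, stroke `#ff00ff` → score (S396, F1649). Machine vertices: (153.50,13.41) → (146.54,11.15) → (141.10,16.05) → (142.62,23.21) → (149.58,25.47) → (155.02,20.57) → (153.50,13.41). Closed: final G1 returns to the first vertex.

**Shape 2** — `<rect>` rectangle, stroke `#ff00ff` → score (S396, F1649). Machine vertices: (58.46,41.72) → (137.73,41.72) → (137.73,12.14) → (58.46,12.14) → (58.46,41.72). Closed: final G1 returns to the first vertex.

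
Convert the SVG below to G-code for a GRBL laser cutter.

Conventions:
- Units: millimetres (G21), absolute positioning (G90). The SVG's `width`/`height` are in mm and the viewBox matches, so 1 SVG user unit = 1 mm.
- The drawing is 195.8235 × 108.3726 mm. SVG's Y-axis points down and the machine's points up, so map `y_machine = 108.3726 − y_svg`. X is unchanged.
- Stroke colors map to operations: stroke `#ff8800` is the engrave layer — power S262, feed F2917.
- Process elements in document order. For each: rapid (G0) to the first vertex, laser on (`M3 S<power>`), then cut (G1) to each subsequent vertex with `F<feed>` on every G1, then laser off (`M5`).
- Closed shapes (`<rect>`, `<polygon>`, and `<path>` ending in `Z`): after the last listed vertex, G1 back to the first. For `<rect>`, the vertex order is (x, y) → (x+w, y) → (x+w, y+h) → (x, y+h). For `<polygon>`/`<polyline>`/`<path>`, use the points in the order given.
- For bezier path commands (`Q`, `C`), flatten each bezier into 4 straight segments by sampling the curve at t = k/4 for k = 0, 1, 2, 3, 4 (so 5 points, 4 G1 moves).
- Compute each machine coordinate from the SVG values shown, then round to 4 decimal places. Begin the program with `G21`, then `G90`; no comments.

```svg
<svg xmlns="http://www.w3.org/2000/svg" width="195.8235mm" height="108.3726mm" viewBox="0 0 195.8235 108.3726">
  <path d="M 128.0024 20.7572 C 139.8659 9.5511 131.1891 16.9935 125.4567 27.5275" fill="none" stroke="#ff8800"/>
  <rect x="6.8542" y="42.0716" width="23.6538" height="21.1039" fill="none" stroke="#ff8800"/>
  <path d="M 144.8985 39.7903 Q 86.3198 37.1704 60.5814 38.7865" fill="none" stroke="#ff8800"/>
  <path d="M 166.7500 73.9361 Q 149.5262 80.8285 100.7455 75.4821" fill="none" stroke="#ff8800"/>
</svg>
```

G21
G90
G0 X128.0024 Y87.6154
M3 S262
G1 X133.4157 Y92.7665 F2917
G1 X133.3280 Y92.3828 F2917
G1 X129.9411 Y87.9228 F2917
G1 X125.4567 Y80.8451 F2917
M5
G0 X6.8542 Y66.3010
M3 S262
G1 X30.5080 Y66.3010 F2917
G1 X30.5080 Y45.1971 F2917
G1 X6.8542 Y45.1971 F2917
G1 X6.8542 Y66.3010 F2917
M5
G0 X144.8985 Y68.5823
M3 S262
G1 X117.6617 Y69.6275 F2917
G1 X94.5299 Y70.1432 F2917
G1 X75.5031 Y70.1294 F2917
G1 X60.5814 Y69.5861 F2917
M5
G0 X166.7500 Y34.4365
M3 S262
G1 X156.1658 Y31.7552 F2917
G1 X141.6370 Y30.6038 F2917
G1 X123.1635 Y30.9822 F2917
G1 X100.7455 Y32.8905 F2917
M5

Since the viewBox matches the mm dimensions, user units are millimetres directly. The only transform is the Y-flip y_m = 108.3726 − y_svg.

Shape 1 is a cubic bezier drawn with `<path>`. Its stroke #ff8800 means engrave at S262, F2917. After flipping Y the toolpath is (128.0024,87.6154) → (133.4157,92.7665) → (133.3280,92.3828) → (129.9411,87.9228) → (125.4567,80.8451).

Shape 2 is a rectangle drawn with `<rect>`. Its stroke #ff8800 means engrave at S262, F2917. After flipping Y the toolpath is (6.8542,66.3010) → (30.5080,66.3010) → (30.5080,45.1971) → (6.8542,45.1971) → (6.8542,66.3010), returning to the start.

Shape 3 is a quadratic bezier drawn with `<path>`. Its stroke #ff8800 means engrave at S262, F2917. After flipping Y the toolpath is (144.8985,68.5823) → (117.6617,69.6275) → (94.5299,70.1432) → (75.5031,70.1294) → (60.5814,69.5861).

Shape 4 is a quadratic bezier drawn with `<path>`. Its stroke #ff8800 means engrave at S262, F2917. After flipping Y the toolpath is (166.7500,34.4365) → (156.1658,31.7552) → (141.6370,30.6038) → (123.1635,30.9822) → (100.7455,32.8905).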